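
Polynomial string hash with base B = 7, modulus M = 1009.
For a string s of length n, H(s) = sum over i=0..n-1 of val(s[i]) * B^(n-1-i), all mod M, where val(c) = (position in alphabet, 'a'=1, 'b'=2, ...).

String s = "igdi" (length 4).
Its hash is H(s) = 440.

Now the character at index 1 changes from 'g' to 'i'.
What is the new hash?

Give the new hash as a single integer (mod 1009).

Answer: 538

Derivation:
val('g') = 7, val('i') = 9
Position k = 1, exponent = n-1-k = 2
B^2 mod M = 7^2 mod 1009 = 49
Delta = (9 - 7) * 49 mod 1009 = 98
New hash = (440 + 98) mod 1009 = 538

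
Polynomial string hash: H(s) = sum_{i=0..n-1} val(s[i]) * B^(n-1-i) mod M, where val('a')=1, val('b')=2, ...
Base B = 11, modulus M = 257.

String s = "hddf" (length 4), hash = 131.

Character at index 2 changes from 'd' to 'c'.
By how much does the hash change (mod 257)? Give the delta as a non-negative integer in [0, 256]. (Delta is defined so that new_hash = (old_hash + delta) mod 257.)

Answer: 246

Derivation:
Delta formula: (val(new) - val(old)) * B^(n-1-k) mod M
  val('c') - val('d') = 3 - 4 = -1
  B^(n-1-k) = 11^1 mod 257 = 11
  Delta = -1 * 11 mod 257 = 246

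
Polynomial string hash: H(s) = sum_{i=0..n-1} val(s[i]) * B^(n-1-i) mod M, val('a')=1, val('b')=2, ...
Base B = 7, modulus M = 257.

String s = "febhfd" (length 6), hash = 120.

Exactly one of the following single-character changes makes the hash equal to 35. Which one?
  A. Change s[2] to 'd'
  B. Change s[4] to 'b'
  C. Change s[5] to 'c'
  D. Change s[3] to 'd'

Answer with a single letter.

Answer: A

Derivation:
Option A: s[2]='b'->'d', delta=(4-2)*7^3 mod 257 = 172, hash=120+172 mod 257 = 35 <-- target
Option B: s[4]='f'->'b', delta=(2-6)*7^1 mod 257 = 229, hash=120+229 mod 257 = 92
Option C: s[5]='d'->'c', delta=(3-4)*7^0 mod 257 = 256, hash=120+256 mod 257 = 119
Option D: s[3]='h'->'d', delta=(4-8)*7^2 mod 257 = 61, hash=120+61 mod 257 = 181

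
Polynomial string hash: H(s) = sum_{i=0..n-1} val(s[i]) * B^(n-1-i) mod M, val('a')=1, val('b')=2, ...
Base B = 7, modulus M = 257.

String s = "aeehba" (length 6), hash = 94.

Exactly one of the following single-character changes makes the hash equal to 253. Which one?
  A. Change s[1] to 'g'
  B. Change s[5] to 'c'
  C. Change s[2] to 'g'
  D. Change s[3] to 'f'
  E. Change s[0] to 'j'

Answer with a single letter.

Answer: D

Derivation:
Option A: s[1]='e'->'g', delta=(7-5)*7^4 mod 257 = 176, hash=94+176 mod 257 = 13
Option B: s[5]='a'->'c', delta=(3-1)*7^0 mod 257 = 2, hash=94+2 mod 257 = 96
Option C: s[2]='e'->'g', delta=(7-5)*7^3 mod 257 = 172, hash=94+172 mod 257 = 9
Option D: s[3]='h'->'f', delta=(6-8)*7^2 mod 257 = 159, hash=94+159 mod 257 = 253 <-- target
Option E: s[0]='a'->'j', delta=(10-1)*7^5 mod 257 = 147, hash=94+147 mod 257 = 241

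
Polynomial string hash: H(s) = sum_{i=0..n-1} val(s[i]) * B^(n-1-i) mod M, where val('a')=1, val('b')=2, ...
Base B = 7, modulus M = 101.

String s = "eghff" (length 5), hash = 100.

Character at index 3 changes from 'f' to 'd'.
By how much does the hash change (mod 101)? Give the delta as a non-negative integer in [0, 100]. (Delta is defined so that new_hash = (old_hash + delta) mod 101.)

Delta formula: (val(new) - val(old)) * B^(n-1-k) mod M
  val('d') - val('f') = 4 - 6 = -2
  B^(n-1-k) = 7^1 mod 101 = 7
  Delta = -2 * 7 mod 101 = 87

Answer: 87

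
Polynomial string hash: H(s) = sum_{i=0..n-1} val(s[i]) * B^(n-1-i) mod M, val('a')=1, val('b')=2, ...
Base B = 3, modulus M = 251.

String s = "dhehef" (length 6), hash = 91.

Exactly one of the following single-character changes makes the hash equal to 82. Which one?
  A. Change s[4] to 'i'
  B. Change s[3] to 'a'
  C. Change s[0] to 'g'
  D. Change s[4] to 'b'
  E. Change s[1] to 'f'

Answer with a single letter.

Option A: s[4]='e'->'i', delta=(9-5)*3^1 mod 251 = 12, hash=91+12 mod 251 = 103
Option B: s[3]='h'->'a', delta=(1-8)*3^2 mod 251 = 188, hash=91+188 mod 251 = 28
Option C: s[0]='d'->'g', delta=(7-4)*3^5 mod 251 = 227, hash=91+227 mod 251 = 67
Option D: s[4]='e'->'b', delta=(2-5)*3^1 mod 251 = 242, hash=91+242 mod 251 = 82 <-- target
Option E: s[1]='h'->'f', delta=(6-8)*3^4 mod 251 = 89, hash=91+89 mod 251 = 180

Answer: D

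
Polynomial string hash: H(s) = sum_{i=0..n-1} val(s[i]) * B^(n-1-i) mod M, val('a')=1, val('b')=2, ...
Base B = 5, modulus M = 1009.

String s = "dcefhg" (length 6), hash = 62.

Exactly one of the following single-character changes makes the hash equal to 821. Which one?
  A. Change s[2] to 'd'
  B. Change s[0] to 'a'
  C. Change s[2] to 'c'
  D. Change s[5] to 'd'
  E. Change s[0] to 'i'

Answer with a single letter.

Answer: C

Derivation:
Option A: s[2]='e'->'d', delta=(4-5)*5^3 mod 1009 = 884, hash=62+884 mod 1009 = 946
Option B: s[0]='d'->'a', delta=(1-4)*5^5 mod 1009 = 715, hash=62+715 mod 1009 = 777
Option C: s[2]='e'->'c', delta=(3-5)*5^3 mod 1009 = 759, hash=62+759 mod 1009 = 821 <-- target
Option D: s[5]='g'->'d', delta=(4-7)*5^0 mod 1009 = 1006, hash=62+1006 mod 1009 = 59
Option E: s[0]='d'->'i', delta=(9-4)*5^5 mod 1009 = 490, hash=62+490 mod 1009 = 552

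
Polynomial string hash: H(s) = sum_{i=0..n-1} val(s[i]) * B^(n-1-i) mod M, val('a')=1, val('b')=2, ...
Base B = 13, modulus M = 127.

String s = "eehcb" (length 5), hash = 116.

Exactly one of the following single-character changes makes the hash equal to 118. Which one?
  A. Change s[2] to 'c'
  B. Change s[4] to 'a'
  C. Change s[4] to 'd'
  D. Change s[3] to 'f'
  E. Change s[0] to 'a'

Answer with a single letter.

Answer: C

Derivation:
Option A: s[2]='h'->'c', delta=(3-8)*13^2 mod 127 = 44, hash=116+44 mod 127 = 33
Option B: s[4]='b'->'a', delta=(1-2)*13^0 mod 127 = 126, hash=116+126 mod 127 = 115
Option C: s[4]='b'->'d', delta=(4-2)*13^0 mod 127 = 2, hash=116+2 mod 127 = 118 <-- target
Option D: s[3]='c'->'f', delta=(6-3)*13^1 mod 127 = 39, hash=116+39 mod 127 = 28
Option E: s[0]='e'->'a', delta=(1-5)*13^4 mod 127 = 56, hash=116+56 mod 127 = 45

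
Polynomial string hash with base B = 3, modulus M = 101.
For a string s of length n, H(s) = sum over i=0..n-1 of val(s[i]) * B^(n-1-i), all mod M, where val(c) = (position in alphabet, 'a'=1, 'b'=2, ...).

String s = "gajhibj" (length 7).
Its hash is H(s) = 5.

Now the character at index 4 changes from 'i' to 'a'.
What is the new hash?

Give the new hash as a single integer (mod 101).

val('i') = 9, val('a') = 1
Position k = 4, exponent = n-1-k = 2
B^2 mod M = 3^2 mod 101 = 9
Delta = (1 - 9) * 9 mod 101 = 29
New hash = (5 + 29) mod 101 = 34

Answer: 34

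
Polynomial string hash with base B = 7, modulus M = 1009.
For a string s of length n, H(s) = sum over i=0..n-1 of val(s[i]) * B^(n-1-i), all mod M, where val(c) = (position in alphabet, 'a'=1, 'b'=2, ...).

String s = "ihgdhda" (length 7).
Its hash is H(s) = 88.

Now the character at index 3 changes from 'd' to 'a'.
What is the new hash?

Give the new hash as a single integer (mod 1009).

Answer: 68

Derivation:
val('d') = 4, val('a') = 1
Position k = 3, exponent = n-1-k = 3
B^3 mod M = 7^3 mod 1009 = 343
Delta = (1 - 4) * 343 mod 1009 = 989
New hash = (88 + 989) mod 1009 = 68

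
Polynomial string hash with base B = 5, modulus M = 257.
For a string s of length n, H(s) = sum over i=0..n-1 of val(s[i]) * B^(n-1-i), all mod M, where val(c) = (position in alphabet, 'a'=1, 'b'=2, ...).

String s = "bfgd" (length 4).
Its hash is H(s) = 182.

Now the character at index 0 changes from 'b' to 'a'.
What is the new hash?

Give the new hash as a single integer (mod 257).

val('b') = 2, val('a') = 1
Position k = 0, exponent = n-1-k = 3
B^3 mod M = 5^3 mod 257 = 125
Delta = (1 - 2) * 125 mod 257 = 132
New hash = (182 + 132) mod 257 = 57

Answer: 57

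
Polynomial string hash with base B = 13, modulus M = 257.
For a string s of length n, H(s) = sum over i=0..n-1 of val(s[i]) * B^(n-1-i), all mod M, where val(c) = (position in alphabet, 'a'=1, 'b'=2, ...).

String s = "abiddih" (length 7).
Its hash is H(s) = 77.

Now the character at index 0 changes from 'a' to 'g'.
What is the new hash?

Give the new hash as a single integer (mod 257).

val('a') = 1, val('g') = 7
Position k = 0, exponent = n-1-k = 6
B^6 mod M = 13^6 mod 257 = 92
Delta = (7 - 1) * 92 mod 257 = 38
New hash = (77 + 38) mod 257 = 115

Answer: 115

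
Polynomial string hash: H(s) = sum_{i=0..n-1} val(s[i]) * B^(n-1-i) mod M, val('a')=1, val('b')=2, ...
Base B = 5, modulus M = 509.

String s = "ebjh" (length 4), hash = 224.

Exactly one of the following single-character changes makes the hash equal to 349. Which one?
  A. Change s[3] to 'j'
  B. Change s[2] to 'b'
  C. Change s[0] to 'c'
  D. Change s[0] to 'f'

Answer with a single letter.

Option A: s[3]='h'->'j', delta=(10-8)*5^0 mod 509 = 2, hash=224+2 mod 509 = 226
Option B: s[2]='j'->'b', delta=(2-10)*5^1 mod 509 = 469, hash=224+469 mod 509 = 184
Option C: s[0]='e'->'c', delta=(3-5)*5^3 mod 509 = 259, hash=224+259 mod 509 = 483
Option D: s[0]='e'->'f', delta=(6-5)*5^3 mod 509 = 125, hash=224+125 mod 509 = 349 <-- target

Answer: D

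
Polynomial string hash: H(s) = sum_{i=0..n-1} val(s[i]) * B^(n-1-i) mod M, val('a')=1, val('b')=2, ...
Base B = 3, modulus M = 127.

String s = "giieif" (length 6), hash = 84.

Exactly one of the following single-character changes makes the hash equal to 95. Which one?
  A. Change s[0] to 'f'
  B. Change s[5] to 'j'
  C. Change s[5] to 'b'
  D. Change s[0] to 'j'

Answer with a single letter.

Answer: A

Derivation:
Option A: s[0]='g'->'f', delta=(6-7)*3^5 mod 127 = 11, hash=84+11 mod 127 = 95 <-- target
Option B: s[5]='f'->'j', delta=(10-6)*3^0 mod 127 = 4, hash=84+4 mod 127 = 88
Option C: s[5]='f'->'b', delta=(2-6)*3^0 mod 127 = 123, hash=84+123 mod 127 = 80
Option D: s[0]='g'->'j', delta=(10-7)*3^5 mod 127 = 94, hash=84+94 mod 127 = 51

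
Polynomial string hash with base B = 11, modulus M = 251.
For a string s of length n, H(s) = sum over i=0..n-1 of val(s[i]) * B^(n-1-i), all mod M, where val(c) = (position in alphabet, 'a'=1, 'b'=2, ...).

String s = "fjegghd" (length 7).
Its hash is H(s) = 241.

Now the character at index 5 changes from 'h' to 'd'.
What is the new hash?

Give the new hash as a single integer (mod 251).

Answer: 197

Derivation:
val('h') = 8, val('d') = 4
Position k = 5, exponent = n-1-k = 1
B^1 mod M = 11^1 mod 251 = 11
Delta = (4 - 8) * 11 mod 251 = 207
New hash = (241 + 207) mod 251 = 197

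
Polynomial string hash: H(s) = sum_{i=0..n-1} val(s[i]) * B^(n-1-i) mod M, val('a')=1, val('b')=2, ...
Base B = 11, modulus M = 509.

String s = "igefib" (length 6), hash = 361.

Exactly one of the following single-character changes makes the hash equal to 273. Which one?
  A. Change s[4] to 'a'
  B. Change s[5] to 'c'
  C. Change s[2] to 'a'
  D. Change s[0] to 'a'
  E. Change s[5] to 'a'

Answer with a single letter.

Answer: A

Derivation:
Option A: s[4]='i'->'a', delta=(1-9)*11^1 mod 509 = 421, hash=361+421 mod 509 = 273 <-- target
Option B: s[5]='b'->'c', delta=(3-2)*11^0 mod 509 = 1, hash=361+1 mod 509 = 362
Option C: s[2]='e'->'a', delta=(1-5)*11^3 mod 509 = 275, hash=361+275 mod 509 = 127
Option D: s[0]='i'->'a', delta=(1-9)*11^5 mod 509 = 380, hash=361+380 mod 509 = 232
Option E: s[5]='b'->'a', delta=(1-2)*11^0 mod 509 = 508, hash=361+508 mod 509 = 360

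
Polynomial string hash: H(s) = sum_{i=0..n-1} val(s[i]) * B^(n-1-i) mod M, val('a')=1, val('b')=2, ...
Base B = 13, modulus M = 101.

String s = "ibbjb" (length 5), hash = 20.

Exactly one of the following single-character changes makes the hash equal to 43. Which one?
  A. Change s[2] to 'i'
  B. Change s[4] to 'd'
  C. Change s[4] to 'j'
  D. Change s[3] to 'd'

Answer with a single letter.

Option A: s[2]='b'->'i', delta=(9-2)*13^2 mod 101 = 72, hash=20+72 mod 101 = 92
Option B: s[4]='b'->'d', delta=(4-2)*13^0 mod 101 = 2, hash=20+2 mod 101 = 22
Option C: s[4]='b'->'j', delta=(10-2)*13^0 mod 101 = 8, hash=20+8 mod 101 = 28
Option D: s[3]='j'->'d', delta=(4-10)*13^1 mod 101 = 23, hash=20+23 mod 101 = 43 <-- target

Answer: D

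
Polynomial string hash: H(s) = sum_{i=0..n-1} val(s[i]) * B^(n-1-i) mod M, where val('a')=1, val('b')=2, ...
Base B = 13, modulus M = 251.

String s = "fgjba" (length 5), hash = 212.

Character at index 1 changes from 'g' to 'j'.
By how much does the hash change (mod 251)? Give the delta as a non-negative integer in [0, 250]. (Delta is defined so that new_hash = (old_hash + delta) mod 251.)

Delta formula: (val(new) - val(old)) * B^(n-1-k) mod M
  val('j') - val('g') = 10 - 7 = 3
  B^(n-1-k) = 13^3 mod 251 = 189
  Delta = 3 * 189 mod 251 = 65

Answer: 65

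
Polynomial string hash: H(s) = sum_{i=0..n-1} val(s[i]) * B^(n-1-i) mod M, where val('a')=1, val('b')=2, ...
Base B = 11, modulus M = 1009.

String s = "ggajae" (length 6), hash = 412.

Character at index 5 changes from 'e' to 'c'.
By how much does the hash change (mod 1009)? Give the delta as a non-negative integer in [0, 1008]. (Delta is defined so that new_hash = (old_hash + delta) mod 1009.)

Delta formula: (val(new) - val(old)) * B^(n-1-k) mod M
  val('c') - val('e') = 3 - 5 = -2
  B^(n-1-k) = 11^0 mod 1009 = 1
  Delta = -2 * 1 mod 1009 = 1007

Answer: 1007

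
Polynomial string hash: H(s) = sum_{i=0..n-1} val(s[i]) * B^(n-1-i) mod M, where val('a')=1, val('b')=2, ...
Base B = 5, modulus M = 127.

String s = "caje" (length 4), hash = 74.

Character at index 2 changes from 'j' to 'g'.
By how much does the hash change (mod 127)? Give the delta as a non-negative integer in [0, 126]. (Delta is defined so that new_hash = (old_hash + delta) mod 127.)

Answer: 112

Derivation:
Delta formula: (val(new) - val(old)) * B^(n-1-k) mod M
  val('g') - val('j') = 7 - 10 = -3
  B^(n-1-k) = 5^1 mod 127 = 5
  Delta = -3 * 5 mod 127 = 112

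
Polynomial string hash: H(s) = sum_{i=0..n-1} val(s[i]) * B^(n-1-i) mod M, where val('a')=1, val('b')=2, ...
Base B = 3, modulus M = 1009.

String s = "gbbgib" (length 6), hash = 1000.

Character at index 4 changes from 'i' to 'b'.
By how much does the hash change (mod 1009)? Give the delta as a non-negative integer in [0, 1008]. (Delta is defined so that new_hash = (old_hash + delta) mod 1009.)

Delta formula: (val(new) - val(old)) * B^(n-1-k) mod M
  val('b') - val('i') = 2 - 9 = -7
  B^(n-1-k) = 3^1 mod 1009 = 3
  Delta = -7 * 3 mod 1009 = 988

Answer: 988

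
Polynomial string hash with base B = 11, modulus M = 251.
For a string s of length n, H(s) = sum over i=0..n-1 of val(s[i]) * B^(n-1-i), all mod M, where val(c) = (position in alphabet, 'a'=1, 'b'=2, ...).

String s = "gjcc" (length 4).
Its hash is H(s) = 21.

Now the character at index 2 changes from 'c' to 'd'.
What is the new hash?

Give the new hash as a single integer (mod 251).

Answer: 32

Derivation:
val('c') = 3, val('d') = 4
Position k = 2, exponent = n-1-k = 1
B^1 mod M = 11^1 mod 251 = 11
Delta = (4 - 3) * 11 mod 251 = 11
New hash = (21 + 11) mod 251 = 32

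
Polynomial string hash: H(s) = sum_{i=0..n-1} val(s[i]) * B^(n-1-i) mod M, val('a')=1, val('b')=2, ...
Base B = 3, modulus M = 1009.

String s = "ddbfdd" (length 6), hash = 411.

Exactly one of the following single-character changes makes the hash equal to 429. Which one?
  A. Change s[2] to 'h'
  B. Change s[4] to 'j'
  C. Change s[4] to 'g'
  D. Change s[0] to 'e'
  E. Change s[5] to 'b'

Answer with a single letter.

Option A: s[2]='b'->'h', delta=(8-2)*3^3 mod 1009 = 162, hash=411+162 mod 1009 = 573
Option B: s[4]='d'->'j', delta=(10-4)*3^1 mod 1009 = 18, hash=411+18 mod 1009 = 429 <-- target
Option C: s[4]='d'->'g', delta=(7-4)*3^1 mod 1009 = 9, hash=411+9 mod 1009 = 420
Option D: s[0]='d'->'e', delta=(5-4)*3^5 mod 1009 = 243, hash=411+243 mod 1009 = 654
Option E: s[5]='d'->'b', delta=(2-4)*3^0 mod 1009 = 1007, hash=411+1007 mod 1009 = 409

Answer: B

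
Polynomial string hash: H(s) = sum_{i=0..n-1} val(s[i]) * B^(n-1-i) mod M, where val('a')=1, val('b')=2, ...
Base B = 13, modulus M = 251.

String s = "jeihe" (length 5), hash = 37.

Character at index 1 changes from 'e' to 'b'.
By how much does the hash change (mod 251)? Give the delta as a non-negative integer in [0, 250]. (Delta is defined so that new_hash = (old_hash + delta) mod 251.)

Answer: 186

Derivation:
Delta formula: (val(new) - val(old)) * B^(n-1-k) mod M
  val('b') - val('e') = 2 - 5 = -3
  B^(n-1-k) = 13^3 mod 251 = 189
  Delta = -3 * 189 mod 251 = 186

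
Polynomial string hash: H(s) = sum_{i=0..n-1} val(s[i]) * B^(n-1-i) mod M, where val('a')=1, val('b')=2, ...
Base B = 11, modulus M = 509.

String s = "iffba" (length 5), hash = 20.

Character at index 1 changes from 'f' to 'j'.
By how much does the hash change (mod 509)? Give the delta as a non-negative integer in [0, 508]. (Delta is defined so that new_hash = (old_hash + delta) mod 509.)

Delta formula: (val(new) - val(old)) * B^(n-1-k) mod M
  val('j') - val('f') = 10 - 6 = 4
  B^(n-1-k) = 11^3 mod 509 = 313
  Delta = 4 * 313 mod 509 = 234

Answer: 234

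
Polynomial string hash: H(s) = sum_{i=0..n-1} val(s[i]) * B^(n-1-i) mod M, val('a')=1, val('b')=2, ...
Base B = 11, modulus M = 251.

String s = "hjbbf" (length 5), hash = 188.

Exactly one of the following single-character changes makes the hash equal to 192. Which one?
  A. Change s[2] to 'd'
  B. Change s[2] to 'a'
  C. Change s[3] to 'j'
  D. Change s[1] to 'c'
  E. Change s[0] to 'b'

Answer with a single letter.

Option A: s[2]='b'->'d', delta=(4-2)*11^2 mod 251 = 242, hash=188+242 mod 251 = 179
Option B: s[2]='b'->'a', delta=(1-2)*11^2 mod 251 = 130, hash=188+130 mod 251 = 67
Option C: s[3]='b'->'j', delta=(10-2)*11^1 mod 251 = 88, hash=188+88 mod 251 = 25
Option D: s[1]='j'->'c', delta=(3-10)*11^3 mod 251 = 221, hash=188+221 mod 251 = 158
Option E: s[0]='h'->'b', delta=(2-8)*11^4 mod 251 = 4, hash=188+4 mod 251 = 192 <-- target

Answer: E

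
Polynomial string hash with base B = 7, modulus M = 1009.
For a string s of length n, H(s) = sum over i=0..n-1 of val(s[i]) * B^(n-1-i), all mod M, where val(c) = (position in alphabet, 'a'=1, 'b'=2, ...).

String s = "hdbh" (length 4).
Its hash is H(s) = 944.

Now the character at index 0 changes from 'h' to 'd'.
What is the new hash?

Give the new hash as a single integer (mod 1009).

val('h') = 8, val('d') = 4
Position k = 0, exponent = n-1-k = 3
B^3 mod M = 7^3 mod 1009 = 343
Delta = (4 - 8) * 343 mod 1009 = 646
New hash = (944 + 646) mod 1009 = 581

Answer: 581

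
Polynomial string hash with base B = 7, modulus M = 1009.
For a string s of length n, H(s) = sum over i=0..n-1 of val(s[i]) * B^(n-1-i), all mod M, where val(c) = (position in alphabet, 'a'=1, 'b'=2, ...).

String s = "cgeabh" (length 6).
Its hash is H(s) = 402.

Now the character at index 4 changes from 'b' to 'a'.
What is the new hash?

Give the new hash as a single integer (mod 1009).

Answer: 395

Derivation:
val('b') = 2, val('a') = 1
Position k = 4, exponent = n-1-k = 1
B^1 mod M = 7^1 mod 1009 = 7
Delta = (1 - 2) * 7 mod 1009 = 1002
New hash = (402 + 1002) mod 1009 = 395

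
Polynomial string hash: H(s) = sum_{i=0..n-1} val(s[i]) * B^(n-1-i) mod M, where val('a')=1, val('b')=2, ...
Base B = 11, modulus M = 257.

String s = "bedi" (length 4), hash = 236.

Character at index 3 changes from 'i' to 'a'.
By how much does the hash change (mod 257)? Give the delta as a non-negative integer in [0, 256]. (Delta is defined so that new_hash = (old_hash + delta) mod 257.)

Answer: 249

Derivation:
Delta formula: (val(new) - val(old)) * B^(n-1-k) mod M
  val('a') - val('i') = 1 - 9 = -8
  B^(n-1-k) = 11^0 mod 257 = 1
  Delta = -8 * 1 mod 257 = 249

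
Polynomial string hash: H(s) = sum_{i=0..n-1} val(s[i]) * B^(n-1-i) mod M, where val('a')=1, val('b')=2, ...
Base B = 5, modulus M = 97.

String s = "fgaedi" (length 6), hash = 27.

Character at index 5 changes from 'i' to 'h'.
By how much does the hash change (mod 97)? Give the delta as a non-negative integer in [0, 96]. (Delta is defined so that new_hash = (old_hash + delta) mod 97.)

Delta formula: (val(new) - val(old)) * B^(n-1-k) mod M
  val('h') - val('i') = 8 - 9 = -1
  B^(n-1-k) = 5^0 mod 97 = 1
  Delta = -1 * 1 mod 97 = 96

Answer: 96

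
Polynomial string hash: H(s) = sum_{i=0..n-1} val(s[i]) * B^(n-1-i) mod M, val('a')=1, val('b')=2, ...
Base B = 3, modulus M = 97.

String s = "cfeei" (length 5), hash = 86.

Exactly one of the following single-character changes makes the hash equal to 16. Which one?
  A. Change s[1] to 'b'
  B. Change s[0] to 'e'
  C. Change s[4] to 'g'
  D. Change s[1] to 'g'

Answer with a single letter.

Answer: D

Derivation:
Option A: s[1]='f'->'b', delta=(2-6)*3^3 mod 97 = 86, hash=86+86 mod 97 = 75
Option B: s[0]='c'->'e', delta=(5-3)*3^4 mod 97 = 65, hash=86+65 mod 97 = 54
Option C: s[4]='i'->'g', delta=(7-9)*3^0 mod 97 = 95, hash=86+95 mod 97 = 84
Option D: s[1]='f'->'g', delta=(7-6)*3^3 mod 97 = 27, hash=86+27 mod 97 = 16 <-- target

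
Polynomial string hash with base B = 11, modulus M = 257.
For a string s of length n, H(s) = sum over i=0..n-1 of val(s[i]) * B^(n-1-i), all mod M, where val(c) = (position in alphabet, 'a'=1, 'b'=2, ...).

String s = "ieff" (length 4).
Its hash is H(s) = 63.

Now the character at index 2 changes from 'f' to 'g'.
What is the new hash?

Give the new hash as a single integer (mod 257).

Answer: 74

Derivation:
val('f') = 6, val('g') = 7
Position k = 2, exponent = n-1-k = 1
B^1 mod M = 11^1 mod 257 = 11
Delta = (7 - 6) * 11 mod 257 = 11
New hash = (63 + 11) mod 257 = 74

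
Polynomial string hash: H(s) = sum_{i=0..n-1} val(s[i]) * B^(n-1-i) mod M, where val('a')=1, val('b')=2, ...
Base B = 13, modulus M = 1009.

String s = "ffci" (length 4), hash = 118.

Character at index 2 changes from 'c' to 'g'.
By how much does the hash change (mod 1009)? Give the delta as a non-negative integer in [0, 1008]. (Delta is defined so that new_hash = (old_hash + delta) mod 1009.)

Answer: 52

Derivation:
Delta formula: (val(new) - val(old)) * B^(n-1-k) mod M
  val('g') - val('c') = 7 - 3 = 4
  B^(n-1-k) = 13^1 mod 1009 = 13
  Delta = 4 * 13 mod 1009 = 52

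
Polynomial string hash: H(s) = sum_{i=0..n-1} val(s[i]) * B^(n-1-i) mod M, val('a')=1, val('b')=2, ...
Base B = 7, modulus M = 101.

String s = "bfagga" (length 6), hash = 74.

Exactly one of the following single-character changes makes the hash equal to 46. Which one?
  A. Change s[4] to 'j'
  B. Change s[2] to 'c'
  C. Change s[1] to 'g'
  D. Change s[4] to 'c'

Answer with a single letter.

Option A: s[4]='g'->'j', delta=(10-7)*7^1 mod 101 = 21, hash=74+21 mod 101 = 95
Option B: s[2]='a'->'c', delta=(3-1)*7^3 mod 101 = 80, hash=74+80 mod 101 = 53
Option C: s[1]='f'->'g', delta=(7-6)*7^4 mod 101 = 78, hash=74+78 mod 101 = 51
Option D: s[4]='g'->'c', delta=(3-7)*7^1 mod 101 = 73, hash=74+73 mod 101 = 46 <-- target

Answer: D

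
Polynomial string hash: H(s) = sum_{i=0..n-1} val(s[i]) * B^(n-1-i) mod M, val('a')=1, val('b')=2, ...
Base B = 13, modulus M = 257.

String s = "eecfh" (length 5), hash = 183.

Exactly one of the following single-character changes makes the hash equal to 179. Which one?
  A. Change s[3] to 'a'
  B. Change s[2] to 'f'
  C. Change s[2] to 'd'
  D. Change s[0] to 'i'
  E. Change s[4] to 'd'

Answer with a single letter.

Option A: s[3]='f'->'a', delta=(1-6)*13^1 mod 257 = 192, hash=183+192 mod 257 = 118
Option B: s[2]='c'->'f', delta=(6-3)*13^2 mod 257 = 250, hash=183+250 mod 257 = 176
Option C: s[2]='c'->'d', delta=(4-3)*13^2 mod 257 = 169, hash=183+169 mod 257 = 95
Option D: s[0]='e'->'i', delta=(9-5)*13^4 mod 257 = 136, hash=183+136 mod 257 = 62
Option E: s[4]='h'->'d', delta=(4-8)*13^0 mod 257 = 253, hash=183+253 mod 257 = 179 <-- target

Answer: E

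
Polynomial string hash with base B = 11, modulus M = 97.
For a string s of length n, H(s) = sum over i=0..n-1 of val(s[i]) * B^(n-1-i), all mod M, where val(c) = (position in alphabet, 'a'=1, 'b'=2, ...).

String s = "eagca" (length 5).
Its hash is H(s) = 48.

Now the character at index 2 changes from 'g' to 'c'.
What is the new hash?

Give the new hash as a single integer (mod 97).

val('g') = 7, val('c') = 3
Position k = 2, exponent = n-1-k = 2
B^2 mod M = 11^2 mod 97 = 24
Delta = (3 - 7) * 24 mod 97 = 1
New hash = (48 + 1) mod 97 = 49

Answer: 49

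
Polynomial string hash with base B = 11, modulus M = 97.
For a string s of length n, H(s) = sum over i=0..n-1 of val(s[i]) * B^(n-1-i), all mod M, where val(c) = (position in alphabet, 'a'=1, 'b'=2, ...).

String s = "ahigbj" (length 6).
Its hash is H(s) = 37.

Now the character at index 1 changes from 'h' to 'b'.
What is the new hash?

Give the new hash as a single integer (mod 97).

val('h') = 8, val('b') = 2
Position k = 1, exponent = n-1-k = 4
B^4 mod M = 11^4 mod 97 = 91
Delta = (2 - 8) * 91 mod 97 = 36
New hash = (37 + 36) mod 97 = 73

Answer: 73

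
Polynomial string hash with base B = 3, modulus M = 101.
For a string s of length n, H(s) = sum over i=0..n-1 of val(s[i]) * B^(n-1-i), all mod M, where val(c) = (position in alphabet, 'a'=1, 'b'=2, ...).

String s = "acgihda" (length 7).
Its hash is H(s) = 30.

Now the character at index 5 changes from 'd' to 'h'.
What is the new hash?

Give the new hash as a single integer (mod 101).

Answer: 42

Derivation:
val('d') = 4, val('h') = 8
Position k = 5, exponent = n-1-k = 1
B^1 mod M = 3^1 mod 101 = 3
Delta = (8 - 4) * 3 mod 101 = 12
New hash = (30 + 12) mod 101 = 42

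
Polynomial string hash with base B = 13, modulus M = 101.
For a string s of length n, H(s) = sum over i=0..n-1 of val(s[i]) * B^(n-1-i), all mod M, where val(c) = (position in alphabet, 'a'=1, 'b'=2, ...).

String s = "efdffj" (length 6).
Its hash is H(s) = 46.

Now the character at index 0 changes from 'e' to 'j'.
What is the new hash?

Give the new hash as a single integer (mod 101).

Answer: 30

Derivation:
val('e') = 5, val('j') = 10
Position k = 0, exponent = n-1-k = 5
B^5 mod M = 13^5 mod 101 = 17
Delta = (10 - 5) * 17 mod 101 = 85
New hash = (46 + 85) mod 101 = 30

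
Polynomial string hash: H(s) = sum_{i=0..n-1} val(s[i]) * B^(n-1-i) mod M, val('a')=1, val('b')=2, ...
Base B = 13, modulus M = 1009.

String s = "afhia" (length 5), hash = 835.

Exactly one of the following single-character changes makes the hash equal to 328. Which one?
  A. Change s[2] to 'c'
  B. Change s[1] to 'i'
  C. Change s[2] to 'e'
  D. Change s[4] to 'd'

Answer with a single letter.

Answer: C

Derivation:
Option A: s[2]='h'->'c', delta=(3-8)*13^2 mod 1009 = 164, hash=835+164 mod 1009 = 999
Option B: s[1]='f'->'i', delta=(9-6)*13^3 mod 1009 = 537, hash=835+537 mod 1009 = 363
Option C: s[2]='h'->'e', delta=(5-8)*13^2 mod 1009 = 502, hash=835+502 mod 1009 = 328 <-- target
Option D: s[4]='a'->'d', delta=(4-1)*13^0 mod 1009 = 3, hash=835+3 mod 1009 = 838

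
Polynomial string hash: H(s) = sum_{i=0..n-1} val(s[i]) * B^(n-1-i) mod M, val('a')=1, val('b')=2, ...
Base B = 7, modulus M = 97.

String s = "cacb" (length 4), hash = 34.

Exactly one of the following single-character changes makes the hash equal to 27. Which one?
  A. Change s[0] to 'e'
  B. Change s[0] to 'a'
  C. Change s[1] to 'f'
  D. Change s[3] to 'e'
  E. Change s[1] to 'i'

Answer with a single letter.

Option A: s[0]='c'->'e', delta=(5-3)*7^3 mod 97 = 7, hash=34+7 mod 97 = 41
Option B: s[0]='c'->'a', delta=(1-3)*7^3 mod 97 = 90, hash=34+90 mod 97 = 27 <-- target
Option C: s[1]='a'->'f', delta=(6-1)*7^2 mod 97 = 51, hash=34+51 mod 97 = 85
Option D: s[3]='b'->'e', delta=(5-2)*7^0 mod 97 = 3, hash=34+3 mod 97 = 37
Option E: s[1]='a'->'i', delta=(9-1)*7^2 mod 97 = 4, hash=34+4 mod 97 = 38

Answer: B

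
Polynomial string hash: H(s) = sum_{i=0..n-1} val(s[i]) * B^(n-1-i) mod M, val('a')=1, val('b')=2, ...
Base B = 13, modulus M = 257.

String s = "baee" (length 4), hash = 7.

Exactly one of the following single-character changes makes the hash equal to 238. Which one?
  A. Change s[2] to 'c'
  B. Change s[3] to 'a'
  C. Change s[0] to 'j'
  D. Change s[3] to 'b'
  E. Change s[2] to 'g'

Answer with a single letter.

Option A: s[2]='e'->'c', delta=(3-5)*13^1 mod 257 = 231, hash=7+231 mod 257 = 238 <-- target
Option B: s[3]='e'->'a', delta=(1-5)*13^0 mod 257 = 253, hash=7+253 mod 257 = 3
Option C: s[0]='b'->'j', delta=(10-2)*13^3 mod 257 = 100, hash=7+100 mod 257 = 107
Option D: s[3]='e'->'b', delta=(2-5)*13^0 mod 257 = 254, hash=7+254 mod 257 = 4
Option E: s[2]='e'->'g', delta=(7-5)*13^1 mod 257 = 26, hash=7+26 mod 257 = 33

Answer: A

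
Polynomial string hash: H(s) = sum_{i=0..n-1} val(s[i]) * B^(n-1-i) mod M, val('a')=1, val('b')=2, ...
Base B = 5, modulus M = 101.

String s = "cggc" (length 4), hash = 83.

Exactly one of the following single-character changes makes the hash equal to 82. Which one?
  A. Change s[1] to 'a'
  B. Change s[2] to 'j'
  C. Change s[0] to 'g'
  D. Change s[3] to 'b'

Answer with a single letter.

Option A: s[1]='g'->'a', delta=(1-7)*5^2 mod 101 = 52, hash=83+52 mod 101 = 34
Option B: s[2]='g'->'j', delta=(10-7)*5^1 mod 101 = 15, hash=83+15 mod 101 = 98
Option C: s[0]='c'->'g', delta=(7-3)*5^3 mod 101 = 96, hash=83+96 mod 101 = 78
Option D: s[3]='c'->'b', delta=(2-3)*5^0 mod 101 = 100, hash=83+100 mod 101 = 82 <-- target

Answer: D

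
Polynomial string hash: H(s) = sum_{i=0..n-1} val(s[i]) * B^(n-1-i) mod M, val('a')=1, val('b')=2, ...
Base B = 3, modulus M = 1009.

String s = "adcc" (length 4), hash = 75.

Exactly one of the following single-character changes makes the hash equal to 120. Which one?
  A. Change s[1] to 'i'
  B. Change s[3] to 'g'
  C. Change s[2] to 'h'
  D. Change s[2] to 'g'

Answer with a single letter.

Option A: s[1]='d'->'i', delta=(9-4)*3^2 mod 1009 = 45, hash=75+45 mod 1009 = 120 <-- target
Option B: s[3]='c'->'g', delta=(7-3)*3^0 mod 1009 = 4, hash=75+4 mod 1009 = 79
Option C: s[2]='c'->'h', delta=(8-3)*3^1 mod 1009 = 15, hash=75+15 mod 1009 = 90
Option D: s[2]='c'->'g', delta=(7-3)*3^1 mod 1009 = 12, hash=75+12 mod 1009 = 87

Answer: A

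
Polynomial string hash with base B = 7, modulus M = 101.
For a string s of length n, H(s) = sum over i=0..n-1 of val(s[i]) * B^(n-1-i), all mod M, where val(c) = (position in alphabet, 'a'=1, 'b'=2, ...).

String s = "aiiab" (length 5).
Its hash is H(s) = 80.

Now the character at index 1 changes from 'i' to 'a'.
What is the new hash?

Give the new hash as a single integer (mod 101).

Answer: 63

Derivation:
val('i') = 9, val('a') = 1
Position k = 1, exponent = n-1-k = 3
B^3 mod M = 7^3 mod 101 = 40
Delta = (1 - 9) * 40 mod 101 = 84
New hash = (80 + 84) mod 101 = 63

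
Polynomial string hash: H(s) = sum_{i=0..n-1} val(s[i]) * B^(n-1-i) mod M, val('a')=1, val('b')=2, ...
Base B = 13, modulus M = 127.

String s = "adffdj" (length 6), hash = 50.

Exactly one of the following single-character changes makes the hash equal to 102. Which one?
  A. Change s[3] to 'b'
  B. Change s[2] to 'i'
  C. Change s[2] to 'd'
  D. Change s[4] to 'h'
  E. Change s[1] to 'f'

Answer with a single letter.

Answer: D

Derivation:
Option A: s[3]='f'->'b', delta=(2-6)*13^2 mod 127 = 86, hash=50+86 mod 127 = 9
Option B: s[2]='f'->'i', delta=(9-6)*13^3 mod 127 = 114, hash=50+114 mod 127 = 37
Option C: s[2]='f'->'d', delta=(4-6)*13^3 mod 127 = 51, hash=50+51 mod 127 = 101
Option D: s[4]='d'->'h', delta=(8-4)*13^1 mod 127 = 52, hash=50+52 mod 127 = 102 <-- target
Option E: s[1]='d'->'f', delta=(6-4)*13^4 mod 127 = 99, hash=50+99 mod 127 = 22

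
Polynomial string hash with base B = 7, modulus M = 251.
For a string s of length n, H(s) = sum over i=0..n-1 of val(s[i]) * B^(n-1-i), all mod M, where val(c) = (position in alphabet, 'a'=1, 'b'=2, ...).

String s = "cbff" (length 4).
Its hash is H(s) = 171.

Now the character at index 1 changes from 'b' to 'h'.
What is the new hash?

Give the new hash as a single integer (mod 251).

Answer: 214

Derivation:
val('b') = 2, val('h') = 8
Position k = 1, exponent = n-1-k = 2
B^2 mod M = 7^2 mod 251 = 49
Delta = (8 - 2) * 49 mod 251 = 43
New hash = (171 + 43) mod 251 = 214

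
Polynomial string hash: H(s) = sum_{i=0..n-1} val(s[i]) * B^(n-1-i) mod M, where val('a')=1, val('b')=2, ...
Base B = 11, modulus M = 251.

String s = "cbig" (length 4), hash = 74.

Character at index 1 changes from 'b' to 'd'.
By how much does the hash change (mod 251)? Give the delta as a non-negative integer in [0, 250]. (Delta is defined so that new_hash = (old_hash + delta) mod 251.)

Delta formula: (val(new) - val(old)) * B^(n-1-k) mod M
  val('d') - val('b') = 4 - 2 = 2
  B^(n-1-k) = 11^2 mod 251 = 121
  Delta = 2 * 121 mod 251 = 242

Answer: 242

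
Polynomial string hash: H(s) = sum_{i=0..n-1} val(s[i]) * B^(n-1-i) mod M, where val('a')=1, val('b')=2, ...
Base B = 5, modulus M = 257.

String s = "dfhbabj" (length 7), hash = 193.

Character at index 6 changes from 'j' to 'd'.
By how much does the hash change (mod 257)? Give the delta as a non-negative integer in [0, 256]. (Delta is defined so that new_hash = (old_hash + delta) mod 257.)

Delta formula: (val(new) - val(old)) * B^(n-1-k) mod M
  val('d') - val('j') = 4 - 10 = -6
  B^(n-1-k) = 5^0 mod 257 = 1
  Delta = -6 * 1 mod 257 = 251

Answer: 251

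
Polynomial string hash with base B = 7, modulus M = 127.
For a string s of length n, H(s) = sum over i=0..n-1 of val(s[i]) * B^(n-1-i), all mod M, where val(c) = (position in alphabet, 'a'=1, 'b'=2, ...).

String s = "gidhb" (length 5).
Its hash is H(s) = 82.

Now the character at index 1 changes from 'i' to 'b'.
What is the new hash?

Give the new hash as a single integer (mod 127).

Answer: 94

Derivation:
val('i') = 9, val('b') = 2
Position k = 1, exponent = n-1-k = 3
B^3 mod M = 7^3 mod 127 = 89
Delta = (2 - 9) * 89 mod 127 = 12
New hash = (82 + 12) mod 127 = 94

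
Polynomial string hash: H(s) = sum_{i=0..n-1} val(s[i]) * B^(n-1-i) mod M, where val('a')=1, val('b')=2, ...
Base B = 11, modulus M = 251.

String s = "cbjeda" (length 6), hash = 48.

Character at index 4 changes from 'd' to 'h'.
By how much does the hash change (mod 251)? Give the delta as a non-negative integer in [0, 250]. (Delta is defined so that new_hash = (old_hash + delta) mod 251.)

Delta formula: (val(new) - val(old)) * B^(n-1-k) mod M
  val('h') - val('d') = 8 - 4 = 4
  B^(n-1-k) = 11^1 mod 251 = 11
  Delta = 4 * 11 mod 251 = 44

Answer: 44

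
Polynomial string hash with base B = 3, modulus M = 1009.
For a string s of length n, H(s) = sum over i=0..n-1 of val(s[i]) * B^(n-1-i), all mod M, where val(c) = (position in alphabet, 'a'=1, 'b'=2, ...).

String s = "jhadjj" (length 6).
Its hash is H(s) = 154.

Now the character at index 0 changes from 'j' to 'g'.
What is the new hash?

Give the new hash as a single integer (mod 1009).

Answer: 434

Derivation:
val('j') = 10, val('g') = 7
Position k = 0, exponent = n-1-k = 5
B^5 mod M = 3^5 mod 1009 = 243
Delta = (7 - 10) * 243 mod 1009 = 280
New hash = (154 + 280) mod 1009 = 434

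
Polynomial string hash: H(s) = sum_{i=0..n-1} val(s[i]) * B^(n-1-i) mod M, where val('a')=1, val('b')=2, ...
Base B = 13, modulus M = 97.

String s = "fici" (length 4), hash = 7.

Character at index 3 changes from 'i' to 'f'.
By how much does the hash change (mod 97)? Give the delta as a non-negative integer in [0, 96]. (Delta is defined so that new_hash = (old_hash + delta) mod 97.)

Answer: 94

Derivation:
Delta formula: (val(new) - val(old)) * B^(n-1-k) mod M
  val('f') - val('i') = 6 - 9 = -3
  B^(n-1-k) = 13^0 mod 97 = 1
  Delta = -3 * 1 mod 97 = 94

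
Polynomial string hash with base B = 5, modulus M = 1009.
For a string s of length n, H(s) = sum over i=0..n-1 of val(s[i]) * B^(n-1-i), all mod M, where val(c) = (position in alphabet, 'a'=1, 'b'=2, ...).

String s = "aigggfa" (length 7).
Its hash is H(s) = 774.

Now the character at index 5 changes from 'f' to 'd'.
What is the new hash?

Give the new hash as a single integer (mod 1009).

Answer: 764

Derivation:
val('f') = 6, val('d') = 4
Position k = 5, exponent = n-1-k = 1
B^1 mod M = 5^1 mod 1009 = 5
Delta = (4 - 6) * 5 mod 1009 = 999
New hash = (774 + 999) mod 1009 = 764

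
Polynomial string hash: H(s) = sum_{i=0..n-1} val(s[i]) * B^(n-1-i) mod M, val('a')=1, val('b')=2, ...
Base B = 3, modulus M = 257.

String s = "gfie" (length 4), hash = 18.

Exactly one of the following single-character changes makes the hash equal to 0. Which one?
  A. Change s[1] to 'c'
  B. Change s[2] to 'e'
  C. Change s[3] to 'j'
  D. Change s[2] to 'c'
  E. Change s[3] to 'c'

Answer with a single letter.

Answer: D

Derivation:
Option A: s[1]='f'->'c', delta=(3-6)*3^2 mod 257 = 230, hash=18+230 mod 257 = 248
Option B: s[2]='i'->'e', delta=(5-9)*3^1 mod 257 = 245, hash=18+245 mod 257 = 6
Option C: s[3]='e'->'j', delta=(10-5)*3^0 mod 257 = 5, hash=18+5 mod 257 = 23
Option D: s[2]='i'->'c', delta=(3-9)*3^1 mod 257 = 239, hash=18+239 mod 257 = 0 <-- target
Option E: s[3]='e'->'c', delta=(3-5)*3^0 mod 257 = 255, hash=18+255 mod 257 = 16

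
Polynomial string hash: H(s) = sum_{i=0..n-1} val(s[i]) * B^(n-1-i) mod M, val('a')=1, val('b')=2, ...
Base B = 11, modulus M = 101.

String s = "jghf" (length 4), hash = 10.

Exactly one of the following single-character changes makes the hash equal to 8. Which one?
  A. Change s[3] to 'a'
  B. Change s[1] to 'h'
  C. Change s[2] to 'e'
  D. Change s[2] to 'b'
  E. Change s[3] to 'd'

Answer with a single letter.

Answer: E

Derivation:
Option A: s[3]='f'->'a', delta=(1-6)*11^0 mod 101 = 96, hash=10+96 mod 101 = 5
Option B: s[1]='g'->'h', delta=(8-7)*11^2 mod 101 = 20, hash=10+20 mod 101 = 30
Option C: s[2]='h'->'e', delta=(5-8)*11^1 mod 101 = 68, hash=10+68 mod 101 = 78
Option D: s[2]='h'->'b', delta=(2-8)*11^1 mod 101 = 35, hash=10+35 mod 101 = 45
Option E: s[3]='f'->'d', delta=(4-6)*11^0 mod 101 = 99, hash=10+99 mod 101 = 8 <-- target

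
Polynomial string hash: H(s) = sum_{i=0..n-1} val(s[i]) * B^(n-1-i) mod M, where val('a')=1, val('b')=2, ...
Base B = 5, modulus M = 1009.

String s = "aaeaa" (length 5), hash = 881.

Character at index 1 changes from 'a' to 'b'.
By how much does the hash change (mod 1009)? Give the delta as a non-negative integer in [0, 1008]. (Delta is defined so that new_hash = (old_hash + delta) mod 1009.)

Answer: 125

Derivation:
Delta formula: (val(new) - val(old)) * B^(n-1-k) mod M
  val('b') - val('a') = 2 - 1 = 1
  B^(n-1-k) = 5^3 mod 1009 = 125
  Delta = 1 * 125 mod 1009 = 125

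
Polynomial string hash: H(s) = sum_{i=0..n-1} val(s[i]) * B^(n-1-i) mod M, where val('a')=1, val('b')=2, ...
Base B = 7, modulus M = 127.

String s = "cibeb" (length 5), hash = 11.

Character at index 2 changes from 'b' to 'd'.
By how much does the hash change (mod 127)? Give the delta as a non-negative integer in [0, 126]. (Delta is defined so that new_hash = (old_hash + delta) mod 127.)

Answer: 98

Derivation:
Delta formula: (val(new) - val(old)) * B^(n-1-k) mod M
  val('d') - val('b') = 4 - 2 = 2
  B^(n-1-k) = 7^2 mod 127 = 49
  Delta = 2 * 49 mod 127 = 98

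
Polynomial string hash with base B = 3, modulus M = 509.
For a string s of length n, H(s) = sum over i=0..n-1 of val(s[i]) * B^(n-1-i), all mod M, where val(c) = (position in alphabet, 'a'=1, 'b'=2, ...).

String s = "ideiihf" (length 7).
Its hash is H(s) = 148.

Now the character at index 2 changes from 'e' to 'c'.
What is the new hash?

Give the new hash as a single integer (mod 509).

Answer: 495

Derivation:
val('e') = 5, val('c') = 3
Position k = 2, exponent = n-1-k = 4
B^4 mod M = 3^4 mod 509 = 81
Delta = (3 - 5) * 81 mod 509 = 347
New hash = (148 + 347) mod 509 = 495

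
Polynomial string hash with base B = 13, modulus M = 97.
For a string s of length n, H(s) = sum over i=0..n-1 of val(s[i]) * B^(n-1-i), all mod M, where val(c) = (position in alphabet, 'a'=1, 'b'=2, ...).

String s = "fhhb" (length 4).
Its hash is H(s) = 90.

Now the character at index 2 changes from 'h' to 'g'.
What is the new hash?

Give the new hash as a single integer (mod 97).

Answer: 77

Derivation:
val('h') = 8, val('g') = 7
Position k = 2, exponent = n-1-k = 1
B^1 mod M = 13^1 mod 97 = 13
Delta = (7 - 8) * 13 mod 97 = 84
New hash = (90 + 84) mod 97 = 77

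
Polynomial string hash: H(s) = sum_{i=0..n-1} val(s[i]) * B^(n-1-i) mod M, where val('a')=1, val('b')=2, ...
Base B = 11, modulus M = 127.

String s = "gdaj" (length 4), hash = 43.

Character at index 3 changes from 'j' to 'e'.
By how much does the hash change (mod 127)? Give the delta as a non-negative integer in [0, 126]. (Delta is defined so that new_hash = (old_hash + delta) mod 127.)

Delta formula: (val(new) - val(old)) * B^(n-1-k) mod M
  val('e') - val('j') = 5 - 10 = -5
  B^(n-1-k) = 11^0 mod 127 = 1
  Delta = -5 * 1 mod 127 = 122

Answer: 122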